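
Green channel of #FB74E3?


Color: #FB74E3
R = FB = 251
G = 74 = 116
B = E3 = 227
Green = 116


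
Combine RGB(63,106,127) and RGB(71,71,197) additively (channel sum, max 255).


Additive: each channel = min(255, C₁+C₂)
R: 63+71 = 134 → 134
G: 106+71 = 177 → 177
B: 127+197 = 324 → 255
= RGB(134, 177, 255)


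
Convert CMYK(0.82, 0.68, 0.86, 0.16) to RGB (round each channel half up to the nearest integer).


R = 255 × (1-C) × (1-K) = 255 × 0.18 × 0.84 = 38.556 → 39
G = 255 × (1-M) × (1-K) = 255 × 0.32 × 0.84 = 68.544 → 69
B = 255 × (1-Y) × (1-K) = 255 × 0.14 × 0.84 = 29.988 → 30
= RGB(39, 69, 30)


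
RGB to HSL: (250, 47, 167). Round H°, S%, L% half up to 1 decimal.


Normalize: R'=250/255≈0.9804, G'=47/255≈0.1843, B'=167/255≈0.6549
Max=250/255, Min=47/255, Δ=Max-Min=203/255
L = (Max+Min)/2 = (250+47)/510 = 297/510 = 0.58235… → L = 58.2%
L > 0.5 → S = Δ/(2-Max-Min) = 203/(510-250-47) = 203/213 = 0.95305… → S = 95.3%
(the 1/255 factors cancel in S and H, so raw channel differences can be used)
Max is R' → H = 60 × (((G-B)/Δ) mod 6) = 60 × (((47-167)/203) mod 6)
  (-120)/203 = -0.5911…; negative, so add 6 → 5.4088…
  H = 60 × 5.4088… = 324.532…° → H = 324.5°
= HSL(324.5°, 95.3%, 58.2%)


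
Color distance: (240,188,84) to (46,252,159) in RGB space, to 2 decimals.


d = √[(R₁-R₂)² + (G₁-G₂)² + (B₁-B₂)²]
d = √[(240-46)² + (188-252)² + (84-159)²]
d = √[37636 + 4096 + 5625]
d = √47357
d ≈ 217.62


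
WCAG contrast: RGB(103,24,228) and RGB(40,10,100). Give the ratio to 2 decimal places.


Linearize each sRGB channel c=v/255: c/12.92 if c ≤ 0.04045 else ((c+0.055)/1.055)^2.4
L = 0.2126×R_lin + 0.7152×G_lin + 0.0722×B_lin
Color 1 (103,24,228):
  R=103: 103/255≈0.4039 > 0.04045 → ((0.4039+0.055)/1.055)^2.4 ≈ 0.13563
  G=24: 24/255≈0.0941 > 0.04045 → ((0.0941+0.055)/1.055)^2.4 ≈ 0.00913
  B=228: 228/255≈0.8941 > 0.04045 → ((0.8941+0.055)/1.055)^2.4 ≈ 0.77582
  L1 = 0.2126×0.13563 + 0.7152×0.00913 + 0.0722×0.77582 ≈ 0.09138
Color 2 (40,10,100):
  R=40: 40/255≈0.1569 > 0.04045 → ((0.1569+0.055)/1.055)^2.4 ≈ 0.02122
  G=10: 10/255≈0.0392 ≤ 0.04045 → 0.0392/12.92 ≈ 0.00304
  B=100: 100/255≈0.3922 > 0.04045 → ((0.3922+0.055)/1.055)^2.4 ≈ 0.12744
  L2 = 0.2126×0.02122 + 0.7152×0.00304 + 0.0722×0.12744 ≈ 0.01588
Lighter = 0.09138, Darker = 0.01588
Ratio = (L_lighter + 0.05) / (L_darker + 0.05)
Ratio = (0.09138 + 0.05) / (0.01588 + 0.05) = 0.14138 / 0.06588 ≈ 2.1460
Ratio ≈ 2.15:1


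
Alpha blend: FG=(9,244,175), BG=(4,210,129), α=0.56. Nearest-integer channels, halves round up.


C = α×F + (1-α)×B, with 1-α = 0.44
R: 0.56×9 + 0.44×4 = 5.04 + 1.76 = 6.80 → 7
G: 0.56×244 + 0.44×210 = 136.64 + 92.40 = 229.04 → 229
B: 0.56×175 + 0.44×129 = 98.00 + 56.76 = 154.76 → 155
= RGB(7, 229, 155)


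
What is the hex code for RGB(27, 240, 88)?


R = 27 → 1B (hex)
G = 240 → F0 (hex)
B = 88 → 58 (hex)
Hex = #1BF058


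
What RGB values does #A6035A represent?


A6 → 166 (R)
03 → 3 (G)
5A → 90 (B)
= RGB(166, 3, 90)


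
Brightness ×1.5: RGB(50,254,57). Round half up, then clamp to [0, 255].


Multiply each channel by 1.5, round half up, clamp to [0, 255]
R: 50×1.5 = 75
G: 254×1.5 = 381 → clamp → 255
B: 57×1.5 = 85.5 → round → 86
= RGB(75, 255, 86)


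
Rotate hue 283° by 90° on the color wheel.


New hue = (H + rotation) mod 360
New hue = (283 + 90) mod 360
= 373 mod 360
= 13°


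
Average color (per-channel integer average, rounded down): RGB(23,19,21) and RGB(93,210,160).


Midpoint: each channel = ⌊(C₁+C₂)/2⌋
R: ⌊(23+93)/2⌋ = 58
G: ⌊(19+210)/2⌋ = 114
B: ⌊(21+160)/2⌋ = 90
= RGB(58, 114, 90)


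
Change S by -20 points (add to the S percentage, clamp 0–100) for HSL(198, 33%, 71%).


Original S = 33%
Adjustment = -20 percentage points
New S = 33 + (-20) = 13
Clamp to [0, 100] → 13
= HSL(198°, 13%, 71%)


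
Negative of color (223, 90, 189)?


Invert: (255-R, 255-G, 255-B)
R: 255-223 = 32
G: 255-90 = 165
B: 255-189 = 66
= RGB(32, 165, 66)


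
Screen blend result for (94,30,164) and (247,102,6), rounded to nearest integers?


Screen: C = 255 - (255-A)×(255-B)/255, rounded to nearest integer
R: 255 - (255-94)×(255-247)/255 = 255 - 1288/255 ≈ 255 - 5.051 = 249.949 → 250
G: 255 - (255-30)×(255-102)/255 = 255 - 34425/255 ≈ 255 - 135.000 = 120.000 → 120
B: 255 - (255-164)×(255-6)/255 = 255 - 22659/255 ≈ 255 - 88.859 = 166.141 → 166
= RGB(250, 120, 166)


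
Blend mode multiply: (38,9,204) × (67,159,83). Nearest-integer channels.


Multiply: C = A×B/255, rounded to nearest integer
R: 38×67/255 = 2546/255 ≈ 9.984 → 10
G: 9×159/255 = 1431/255 ≈ 5.612 → 6
B: 204×83/255 = 16932/255 ≈ 66.400 → 66
= RGB(10, 6, 66)


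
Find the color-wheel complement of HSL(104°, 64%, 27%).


Complement = opposite side of color wheel = hue + 180°
H' = (104 + 180) mod 360 = 284°
S and L unchanged.
= HSL(284°, 64%, 27%)


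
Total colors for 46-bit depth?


Colors = 2^bits = 2^46
= 70,368,744,177,664 colors


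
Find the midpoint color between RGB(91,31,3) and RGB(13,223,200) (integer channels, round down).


Midpoint: each channel = ⌊(C₁+C₂)/2⌋
R: ⌊(91+13)/2⌋ = 52
G: ⌊(31+223)/2⌋ = 127
B: ⌊(3+200)/2⌋ = 101
= RGB(52, 127, 101)


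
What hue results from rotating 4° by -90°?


New hue = (H + rotation) mod 360
New hue = (4 -90) mod 360
= -86 mod 360
= 274°


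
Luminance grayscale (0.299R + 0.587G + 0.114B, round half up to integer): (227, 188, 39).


Gray = 0.299×R + 0.587×G + 0.114×B
Gray = 0.299×227 + 0.587×188 + 0.114×39
Gray = 67.873 + 110.356 + 4.446
Gray = 182.675 → round half up → 183
Gray = 183


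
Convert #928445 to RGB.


92 → 146 (R)
84 → 132 (G)
45 → 69 (B)
= RGB(146, 132, 69)


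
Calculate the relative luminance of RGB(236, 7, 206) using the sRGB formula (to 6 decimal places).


Linearize each channel (sRGB transfer function): c = v/255; c_lin = c/12.92 if c ≤ 0.04045, else ((c+0.055)/1.055)^2.4
  R: 236/255 ≈ 0.925490 > 0.04045 → ((0.925490+0.055)/1.055)^2.4 ≈ 0.838799
  G: 7/255 ≈ 0.027451 ≤ 0.04045 → 0.027451/12.92 ≈ 0.002125
  B: 206/255 ≈ 0.807843 > 0.04045 → ((0.807843+0.055)/1.055)^2.4 ≈ 0.617207
R_lin = 0.838799, G_lin = 0.002125, B_lin = 0.617207
L = 0.2126×R + 0.7152×G + 0.0722×B
L = 0.2126×0.838799 + 0.7152×0.002125 + 0.0722×0.617207
L ≈ 0.224411


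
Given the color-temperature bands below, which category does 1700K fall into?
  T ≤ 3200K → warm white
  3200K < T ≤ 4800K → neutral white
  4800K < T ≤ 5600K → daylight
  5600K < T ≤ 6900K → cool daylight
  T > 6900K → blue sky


Temperature: 1700K
1700K ≤ 3200K → warm white
Classification: warm white


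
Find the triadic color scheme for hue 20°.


Triadic: equally spaced at 120° intervals
H1 = 20°
H2 = (20 + 120) mod 360 = 140°
H3 = (20 + 240) mod 360 = 260°
Triadic = 20°, 140°, 260°


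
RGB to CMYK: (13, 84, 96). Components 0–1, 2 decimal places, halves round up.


R'=13/255≈0.0510, G'=84/255≈0.3294, B'=96/255≈0.3765
K = 1 - max(R',G',B') = 1 - 96/255 = 159/255 = 0.62352… → 0.62
(1-R'-K)/(1-K) simplifies to (max-R)/max with max = 96:
C = (96-13)/96 = 83/96 = 0.86458… → 0.86
M = (96-84)/96 = 12/96 = 0.125 → 0.13
Y = (96-96)/96 = 0/96 = 0 → 0.00
= CMYK(0.86, 0.13, 0.00, 0.62)


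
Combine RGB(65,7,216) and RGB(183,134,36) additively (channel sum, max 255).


Additive: each channel = min(255, C₁+C₂)
R: 65+183 = 248 → 248
G: 7+134 = 141 → 141
B: 216+36 = 252 → 252
= RGB(248, 141, 252)


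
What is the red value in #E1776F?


Color: #E1776F
R = E1 = 225
G = 77 = 119
B = 6F = 111
Red = 225


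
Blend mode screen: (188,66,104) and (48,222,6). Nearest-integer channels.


Screen: C = 255 - (255-A)×(255-B)/255, rounded to nearest integer
R: 255 - (255-188)×(255-48)/255 = 255 - 13869/255 ≈ 255 - 54.388 = 200.612 → 201
G: 255 - (255-66)×(255-222)/255 = 255 - 6237/255 ≈ 255 - 24.459 = 230.541 → 231
B: 255 - (255-104)×(255-6)/255 = 255 - 37599/255 ≈ 255 - 147.447 = 107.553 → 108
= RGB(201, 231, 108)


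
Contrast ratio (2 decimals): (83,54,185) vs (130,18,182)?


Linearize each sRGB channel c=v/255: c/12.92 if c ≤ 0.04045 else ((c+0.055)/1.055)^2.4
L = 0.2126×R_lin + 0.7152×G_lin + 0.0722×B_lin
Color 1 (83,54,185):
  R=83: 83/255≈0.3255 > 0.04045 → ((0.3255+0.055)/1.055)^2.4 ≈ 0.08650
  G=54: 54/255≈0.2118 > 0.04045 → ((0.2118+0.055)/1.055)^2.4 ≈ 0.03689
  B=185: 185/255≈0.7255 > 0.04045 → ((0.7255+0.055)/1.055)^2.4 ≈ 0.48515
  L1 = 0.2126×0.08650 + 0.7152×0.03689 + 0.0722×0.48515 ≈ 0.07980
Color 2 (130,18,182):
  R=130: 130/255≈0.5098 > 0.04045 → ((0.5098+0.055)/1.055)^2.4 ≈ 0.22323
  G=18: 18/255≈0.0706 > 0.04045 → ((0.0706+0.055)/1.055)^2.4 ≈ 0.00605
  B=182: 182/255≈0.7137 > 0.04045 → ((0.7137+0.055)/1.055)^2.4 ≈ 0.46778
  L2 = 0.2126×0.22323 + 0.7152×0.00605 + 0.0722×0.46778 ≈ 0.08556
Lighter = 0.08556, Darker = 0.07980
Ratio = (L_lighter + 0.05) / (L_darker + 0.05)
Ratio = (0.08556 + 0.05) / (0.07980 + 0.05) = 0.13556 / 0.12980 ≈ 1.0444
Ratio ≈ 1.04:1


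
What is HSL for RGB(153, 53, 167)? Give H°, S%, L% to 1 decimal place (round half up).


Normalize: R'=153/255≈0.6000, G'=53/255≈0.2078, B'=167/255≈0.6549
Max=167/255, Min=53/255, Δ=Max-Min=114/255
L = (Max+Min)/2 = (167+53)/510 = 220/510 = 0.43137… → L = 43.1%
L ≤ 0.5 → S = Δ/(Max+Min) = 114/(167+53) = 114/220 = 0.51818… → S = 51.8%
(the 1/255 factors cancel in S and H, so raw channel differences can be used)
Max is B' → H = 60 × ((R-G)/Δ + 4) = 60 × ((153-53)/114 + 4)
  100/114 + 4 = 0.8771… + 4 = 4.8771…
  H = 60 × 4.8771… = 292.631…° → H = 292.6°
= HSL(292.6°, 51.8%, 43.1%)


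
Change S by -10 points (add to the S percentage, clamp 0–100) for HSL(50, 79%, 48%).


Original S = 79%
Adjustment = -10 percentage points
New S = 79 + (-10) = 69
Clamp to [0, 100] → 69
= HSL(50°, 69%, 48%)


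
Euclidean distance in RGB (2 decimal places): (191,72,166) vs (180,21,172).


d = √[(R₁-R₂)² + (G₁-G₂)² + (B₁-B₂)²]
d = √[(191-180)² + (72-21)² + (166-172)²]
d = √[121 + 2601 + 36]
d = √2758
d ≈ 52.52


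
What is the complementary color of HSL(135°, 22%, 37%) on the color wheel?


Complement = opposite side of color wheel = hue + 180°
H' = (135 + 180) mod 360 = 315°
S and L unchanged.
= HSL(315°, 22%, 37%)


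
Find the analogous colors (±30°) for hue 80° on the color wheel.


Base hue: 80°
Left analog: (80 - 30) mod 360 = 50°
Right analog: (80 + 30) mod 360 = 110°
Analogous hues = 50° and 110°


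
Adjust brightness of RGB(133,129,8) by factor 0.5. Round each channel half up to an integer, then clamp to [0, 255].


Multiply each channel by 0.5, round half up, clamp to [0, 255]
R: 133×0.5 = 66.5 → round → 67
G: 129×0.5 = 64.5 → round → 65
B: 8×0.5 = 4
= RGB(67, 65, 4)


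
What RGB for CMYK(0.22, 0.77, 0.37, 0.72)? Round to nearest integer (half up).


R = 255 × (1-C) × (1-K) = 255 × 0.78 × 0.28 = 55.692 → 56
G = 255 × (1-M) × (1-K) = 255 × 0.23 × 0.28 = 16.422 → 16
B = 255 × (1-Y) × (1-K) = 255 × 0.63 × 0.28 = 44.982 → 45
= RGB(56, 16, 45)


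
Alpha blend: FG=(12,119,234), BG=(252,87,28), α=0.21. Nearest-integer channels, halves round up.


C = α×F + (1-α)×B, with 1-α = 0.79
R: 0.21×12 + 0.79×252 = 2.52 + 199.08 = 201.60 → 202
G: 0.21×119 + 0.79×87 = 24.99 + 68.73 = 93.72 → 94
B: 0.21×234 + 0.79×28 = 49.14 + 22.12 = 71.26 → 71
= RGB(202, 94, 71)


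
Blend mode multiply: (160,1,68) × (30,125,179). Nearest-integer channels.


Multiply: C = A×B/255, rounded to nearest integer
R: 160×30/255 = 4800/255 ≈ 18.824 → 19
G: 1×125/255 = 125/255 ≈ 0.490 → 0
B: 68×179/255 = 12172/255 ≈ 47.733 → 48
= RGB(19, 0, 48)


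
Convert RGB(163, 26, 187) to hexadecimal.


R = 163 → A3 (hex)
G = 26 → 1A (hex)
B = 187 → BB (hex)
Hex = #A31ABB


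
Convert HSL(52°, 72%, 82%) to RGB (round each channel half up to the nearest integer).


H=52°, S=0.72, L=0.82
C = (1-|2L-1|)×S = (1-|0.64|)×0.72 = 0.2592
H' = H/60 = 52/60 ≈ 0.8667; X = C×(1-|H' mod 2 - 1|) = 0.22464
m = L - C/2 = 0.82 - 0.1296 = 0.6904
Sector ⌊H'⌋ = 0 → (R',G',B') = (0.2592, 0.22464, 0.0)
RGB = ((R'+m)×255, (G'+m)×255, (B'+m)×255) = (242.148, 233.3352, 176.052)
Round half up → RGB(242, 233, 176)


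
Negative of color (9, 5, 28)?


Invert: (255-R, 255-G, 255-B)
R: 255-9 = 246
G: 255-5 = 250
B: 255-28 = 227
= RGB(246, 250, 227)


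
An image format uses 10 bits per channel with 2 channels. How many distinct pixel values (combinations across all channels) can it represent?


Total bits = 10 bits/channel × 2 channels = 20 bits
Distinct pixel values = 2^20
= 1,048,576 pixel values


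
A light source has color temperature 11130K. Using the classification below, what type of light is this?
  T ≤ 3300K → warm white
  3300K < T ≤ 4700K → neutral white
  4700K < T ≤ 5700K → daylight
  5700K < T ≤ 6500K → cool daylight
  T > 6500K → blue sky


Temperature: 11130K
11130K > 6500K → blue sky
Classification: blue sky


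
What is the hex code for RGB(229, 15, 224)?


R = 229 → E5 (hex)
G = 15 → 0F (hex)
B = 224 → E0 (hex)
Hex = #E50FE0


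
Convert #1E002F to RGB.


1E → 30 (R)
00 → 0 (G)
2F → 47 (B)
= RGB(30, 0, 47)


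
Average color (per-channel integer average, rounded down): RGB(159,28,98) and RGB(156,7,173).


Midpoint: each channel = ⌊(C₁+C₂)/2⌋
R: ⌊(159+156)/2⌋ = 157
G: ⌊(28+7)/2⌋ = 17
B: ⌊(98+173)/2⌋ = 135
= RGB(157, 17, 135)


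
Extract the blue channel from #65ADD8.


Color: #65ADD8
R = 65 = 101
G = AD = 173
B = D8 = 216
Blue = 216


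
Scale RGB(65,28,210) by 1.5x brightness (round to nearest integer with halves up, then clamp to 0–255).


Multiply each channel by 1.5, round half up, clamp to [0, 255]
R: 65×1.5 = 97.5 → round → 98
G: 28×1.5 = 42
B: 210×1.5 = 315 → clamp → 255
= RGB(98, 42, 255)


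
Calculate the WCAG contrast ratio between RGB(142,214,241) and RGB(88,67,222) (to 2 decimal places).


Linearize each sRGB channel c=v/255: c/12.92 if c ≤ 0.04045 else ((c+0.055)/1.055)^2.4
L = 0.2126×R_lin + 0.7152×G_lin + 0.0722×B_lin
Color 1 (142,214,241):
  R=142: 142/255≈0.5569 > 0.04045 → ((0.5569+0.055)/1.055)^2.4 ≈ 0.27050
  G=214: 214/255≈0.8392 > 0.04045 → ((0.8392+0.055)/1.055)^2.4 ≈ 0.67244
  B=241: 241/255≈0.9451 > 0.04045 → ((0.9451+0.055)/1.055)^2.4 ≈ 0.87962
  L1 = 0.2126×0.27050 + 0.7152×0.67244 + 0.0722×0.87962 ≈ 0.60195
Color 2 (88,67,222):
  R=88: 88/255≈0.3451 > 0.04045 → ((0.3451+0.055)/1.055)^2.4 ≈ 0.09759
  G=67: 67/255≈0.2627 > 0.04045 → ((0.2627+0.055)/1.055)^2.4 ≈ 0.05613
  B=222: 222/255≈0.8706 > 0.04045 → ((0.8706+0.055)/1.055)^2.4 ≈ 0.73046
  L2 = 0.2126×0.09759 + 0.7152×0.05613 + 0.0722×0.73046 ≈ 0.11363
Lighter = 0.60195, Darker = 0.11363
Ratio = (L_lighter + 0.05) / (L_darker + 0.05)
Ratio = (0.60195 + 0.05) / (0.11363 + 0.05) = 0.65195 / 0.16363 ≈ 3.9843
Ratio ≈ 3.98:1


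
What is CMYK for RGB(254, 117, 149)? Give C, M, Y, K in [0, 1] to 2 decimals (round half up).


R'=254/255≈0.9961, G'=117/255≈0.4588, B'=149/255≈0.5843
K = 1 - max(R',G',B') = 1 - 254/255 = 1/255 = 0.00392… → 0.00
(1-R'-K)/(1-K) simplifies to (max-R)/max with max = 254:
C = (254-254)/254 = 0/254 = 0 → 0.00
M = (254-117)/254 = 137/254 = 0.53937… → 0.54
Y = (254-149)/254 = 105/254 = 0.41338… → 0.41
= CMYK(0.00, 0.54, 0.41, 0.00)


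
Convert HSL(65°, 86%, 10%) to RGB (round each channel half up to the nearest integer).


H=65°, S=0.86, L=0.10
C = (1-|2L-1|)×S = (1-|-0.80|)×0.86 = 0.172
H' = H/60 = 65/60 ≈ 1.0833; X = C×(1-|H' mod 2 - 1|) ≈ 0.1577
m = L - C/2 = 0.10 - 0.086 = 0.014
Sector ⌊H'⌋ = 1 → (R',G',B') = (≈0.1577, 0.172, 0.0)
RGB = ((R'+m)×255, (G'+m)×255, (B'+m)×255) = (43.775, 47.43, 3.57)
Round half up → RGB(44, 47, 4)


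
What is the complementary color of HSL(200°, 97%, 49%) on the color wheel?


Complement = opposite side of color wheel = hue + 180°
H' = (200 + 180) mod 360 = 20°
S and L unchanged.
= HSL(20°, 97%, 49%)


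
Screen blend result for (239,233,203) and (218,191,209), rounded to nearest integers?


Screen: C = 255 - (255-A)×(255-B)/255, rounded to nearest integer
R: 255 - (255-239)×(255-218)/255 = 255 - 592/255 ≈ 255 - 2.322 = 252.678 → 253
G: 255 - (255-233)×(255-191)/255 = 255 - 1408/255 ≈ 255 - 5.522 = 249.478 → 249
B: 255 - (255-203)×(255-209)/255 = 255 - 2392/255 ≈ 255 - 9.380 = 245.620 → 246
= RGB(253, 249, 246)


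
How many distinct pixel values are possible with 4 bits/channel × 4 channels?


Total bits = 4 bits/channel × 4 channels = 16 bits
Distinct pixel values = 2^16
= 65,536 pixel values


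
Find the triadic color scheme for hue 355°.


Triadic: equally spaced at 120° intervals
H1 = 355°
H2 = (355 + 120) mod 360 = 115°
H3 = (355 + 240) mod 360 = 235°
Triadic = 355°, 115°, 235°


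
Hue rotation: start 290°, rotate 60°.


New hue = (H + rotation) mod 360
New hue = (290 + 60) mod 360
= 350 mod 360
= 350°


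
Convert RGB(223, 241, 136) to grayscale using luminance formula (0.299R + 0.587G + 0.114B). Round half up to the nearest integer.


Gray = 0.299×R + 0.587×G + 0.114×B
Gray = 0.299×223 + 0.587×241 + 0.114×136
Gray = 66.677 + 141.467 + 15.504
Gray = 223.648 → round half up → 224
Gray = 224


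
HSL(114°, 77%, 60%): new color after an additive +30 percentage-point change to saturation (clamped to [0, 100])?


Original S = 77%
Adjustment = +30 percentage points
New S = 77 + (30) = 107
Clamp to [0, 100] → 100
= HSL(114°, 100%, 60%)


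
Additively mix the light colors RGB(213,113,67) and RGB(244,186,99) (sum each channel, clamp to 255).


Additive: each channel = min(255, C₁+C₂)
R: 213+244 = 457 → 255
G: 113+186 = 299 → 255
B: 67+99 = 166 → 166
= RGB(255, 255, 166)


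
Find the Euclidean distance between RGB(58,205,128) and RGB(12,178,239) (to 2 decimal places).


d = √[(R₁-R₂)² + (G₁-G₂)² + (B₁-B₂)²]
d = √[(58-12)² + (205-178)² + (128-239)²]
d = √[2116 + 729 + 12321]
d = √15166
d ≈ 123.15


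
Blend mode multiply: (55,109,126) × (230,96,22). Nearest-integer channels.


Multiply: C = A×B/255, rounded to nearest integer
R: 55×230/255 = 12650/255 ≈ 49.608 → 50
G: 109×96/255 = 10464/255 ≈ 41.035 → 41
B: 126×22/255 = 2772/255 ≈ 10.871 → 11
= RGB(50, 41, 11)


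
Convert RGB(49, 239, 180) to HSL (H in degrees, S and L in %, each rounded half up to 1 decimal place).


Normalize: R'=49/255≈0.1922, G'=239/255≈0.9373, B'=180/255≈0.7059
Max=239/255, Min=49/255, Δ=Max-Min=190/255
L = (Max+Min)/2 = (239+49)/510 = 288/510 = 0.56470… → L = 56.5%
L > 0.5 → S = Δ/(2-Max-Min) = 190/(510-239-49) = 190/222 = 0.85585… → S = 85.6%
(the 1/255 factors cancel in S and H, so raw channel differences can be used)
Max is G' → H = 60 × ((B-R)/Δ + 2) = 60 × ((180-49)/190 + 2)
  131/190 + 2 = 0.6894… + 2 = 2.6894…
  H = 60 × 2.6894… = 161.368…° → H = 161.4°
= HSL(161.4°, 85.6%, 56.5%)


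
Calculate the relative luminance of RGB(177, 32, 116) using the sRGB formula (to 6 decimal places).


Linearize each channel (sRGB transfer function): c = v/255; c_lin = c/12.92 if c ≤ 0.04045, else ((c+0.055)/1.055)^2.4
  R: 177/255 ≈ 0.694118 > 0.04045 → ((0.694118+0.055)/1.055)^2.4 ≈ 0.439657
  G: 32/255 ≈ 0.125490 > 0.04045 → ((0.125490+0.055)/1.055)^2.4 ≈ 0.014444
  B: 116/255 ≈ 0.454902 > 0.04045 → ((0.454902+0.055)/1.055)^2.4 ≈ 0.174647
R_lin = 0.439657, G_lin = 0.014444, B_lin = 0.174647
L = 0.2126×R + 0.7152×G + 0.0722×B
L = 0.2126×0.439657 + 0.7152×0.014444 + 0.0722×0.174647
L ≈ 0.116411


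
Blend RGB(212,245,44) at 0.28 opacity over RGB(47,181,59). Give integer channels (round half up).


C = α×F + (1-α)×B, with 1-α = 0.72
R: 0.28×212 + 0.72×47 = 59.36 + 33.84 = 93.20 → 93
G: 0.28×245 + 0.72×181 = 68.60 + 130.32 = 198.92 → 199
B: 0.28×44 + 0.72×59 = 12.32 + 42.48 = 54.80 → 55
= RGB(93, 199, 55)


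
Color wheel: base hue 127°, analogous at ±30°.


Base hue: 127°
Left analog: (127 - 30) mod 360 = 97°
Right analog: (127 + 30) mod 360 = 157°
Analogous hues = 97° and 157°


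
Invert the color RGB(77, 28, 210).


Invert: (255-R, 255-G, 255-B)
R: 255-77 = 178
G: 255-28 = 227
B: 255-210 = 45
= RGB(178, 227, 45)


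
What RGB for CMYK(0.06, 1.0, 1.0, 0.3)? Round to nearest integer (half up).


R = 255 × (1-C) × (1-K) = 255 × 0.94 × 0.70 = 167.79 → 168
G = 255 × (1-M) × (1-K) = 255 × 0.00 × 0.70 = 0
B = 255 × (1-Y) × (1-K) = 255 × 0.00 × 0.70 = 0
= RGB(168, 0, 0)


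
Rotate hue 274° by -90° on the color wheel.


New hue = (H + rotation) mod 360
New hue = (274 -90) mod 360
= 184 mod 360
= 184°


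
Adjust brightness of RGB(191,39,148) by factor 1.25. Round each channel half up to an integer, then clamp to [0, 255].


Multiply each channel by 1.25, round half up, clamp to [0, 255]
R: 191×1.25 = 238.75 → round → 239
G: 39×1.25 = 48.75 → round → 49
B: 148×1.25 = 185
= RGB(239, 49, 185)


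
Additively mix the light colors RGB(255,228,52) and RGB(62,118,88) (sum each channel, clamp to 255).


Additive: each channel = min(255, C₁+C₂)
R: 255+62 = 317 → 255
G: 228+118 = 346 → 255
B: 52+88 = 140 → 140
= RGB(255, 255, 140)


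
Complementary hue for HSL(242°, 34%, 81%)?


Complement = opposite side of color wheel = hue + 180°
H' = (242 + 180) mod 360 = 62°
S and L unchanged.
= HSL(62°, 34%, 81%)


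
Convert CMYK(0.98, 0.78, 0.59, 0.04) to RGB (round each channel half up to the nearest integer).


R = 255 × (1-C) × (1-K) = 255 × 0.02 × 0.96 = 4.896 → 5
G = 255 × (1-M) × (1-K) = 255 × 0.22 × 0.96 = 53.856 → 54
B = 255 × (1-Y) × (1-K) = 255 × 0.41 × 0.96 = 100.368 → 100
= RGB(5, 54, 100)


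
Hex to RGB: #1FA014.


1F → 31 (R)
A0 → 160 (G)
14 → 20 (B)
= RGB(31, 160, 20)


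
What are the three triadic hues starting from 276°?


Triadic: equally spaced at 120° intervals
H1 = 276°
H2 = (276 + 120) mod 360 = 36°
H3 = (276 + 240) mod 360 = 156°
Triadic = 276°, 36°, 156°


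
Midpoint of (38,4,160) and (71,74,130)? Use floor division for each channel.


Midpoint: each channel = ⌊(C₁+C₂)/2⌋
R: ⌊(38+71)/2⌋ = 54
G: ⌊(4+74)/2⌋ = 39
B: ⌊(160+130)/2⌋ = 145
= RGB(54, 39, 145)


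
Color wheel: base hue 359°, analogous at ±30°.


Base hue: 359°
Left analog: (359 - 30) mod 360 = 329°
Right analog: (359 + 30) mod 360 = 29°
Analogous hues = 329° and 29°


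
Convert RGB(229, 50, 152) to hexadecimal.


R = 229 → E5 (hex)
G = 50 → 32 (hex)
B = 152 → 98 (hex)
Hex = #E53298


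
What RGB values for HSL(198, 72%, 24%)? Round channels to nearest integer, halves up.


H=198°, S=0.72, L=0.24
C = (1-|2L-1|)×S = (1-|-0.52|)×0.72 = 0.3456
H' = H/60 = 198/60 ≈ 3.3000; X = C×(1-|H' mod 2 - 1|) = 0.24192
m = L - C/2 = 0.24 - 0.1728 = 0.0672
Sector ⌊H'⌋ = 3 → (R',G',B') = (0.0, 0.24192, 0.3456)
RGB = ((R'+m)×255, (G'+m)×255, (B'+m)×255) = (17.136, 78.8256, 105.264)
Round half up → RGB(17, 79, 105)


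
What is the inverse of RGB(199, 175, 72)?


Invert: (255-R, 255-G, 255-B)
R: 255-199 = 56
G: 255-175 = 80
B: 255-72 = 183
= RGB(56, 80, 183)


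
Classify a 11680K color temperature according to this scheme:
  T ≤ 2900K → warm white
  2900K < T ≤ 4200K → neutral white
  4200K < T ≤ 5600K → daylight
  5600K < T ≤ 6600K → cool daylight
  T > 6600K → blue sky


Temperature: 11680K
11680K > 6600K → blue sky
Classification: blue sky


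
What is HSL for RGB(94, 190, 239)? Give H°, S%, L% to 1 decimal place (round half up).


Normalize: R'=94/255≈0.3686, G'=190/255≈0.7451, B'=239/255≈0.9373
Max=239/255, Min=94/255, Δ=Max-Min=145/255
L = (Max+Min)/2 = (239+94)/510 = 333/510 = 0.65294… → L = 65.3%
L > 0.5 → S = Δ/(2-Max-Min) = 145/(510-239-94) = 145/177 = 0.81920… → S = 81.9%
(the 1/255 factors cancel in S and H, so raw channel differences can be used)
Max is B' → H = 60 × ((R-G)/Δ + 4) = 60 × ((94-190)/145 + 4)
  -96/145 + 4 = -0.6620… + 4 = 3.3379…
  H = 60 × 3.3379… = 200.275…° → H = 200.3°
= HSL(200.3°, 81.9%, 65.3%)


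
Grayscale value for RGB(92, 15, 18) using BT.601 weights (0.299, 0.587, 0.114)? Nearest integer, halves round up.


Gray = 0.299×R + 0.587×G + 0.114×B
Gray = 0.299×92 + 0.587×15 + 0.114×18
Gray = 27.508 + 8.805 + 2.052
Gray = 38.365 → round half up → 38
Gray = 38


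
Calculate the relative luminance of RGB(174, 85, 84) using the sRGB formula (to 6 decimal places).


Linearize each channel (sRGB transfer function): c = v/255; c_lin = c/12.92 if c ≤ 0.04045, else ((c+0.055)/1.055)^2.4
  R: 174/255 ≈ 0.682353 > 0.04045 → ((0.682353+0.055)/1.055)^2.4 ≈ 0.423268
  G: 85/255 ≈ 0.333333 > 0.04045 → ((0.333333+0.055)/1.055)^2.4 ≈ 0.090842
  B: 84/255 ≈ 0.329412 > 0.04045 → ((0.329412+0.055)/1.055)^2.4 ≈ 0.088656
R_lin = 0.423268, G_lin = 0.090842, B_lin = 0.088656
L = 0.2126×R + 0.7152×G + 0.0722×B
L = 0.2126×0.423268 + 0.7152×0.090842 + 0.0722×0.088656
L ≈ 0.161358


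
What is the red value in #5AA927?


Color: #5AA927
R = 5A = 90
G = A9 = 169
B = 27 = 39
Red = 90


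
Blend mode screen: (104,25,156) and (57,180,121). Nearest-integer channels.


Screen: C = 255 - (255-A)×(255-B)/255, rounded to nearest integer
R: 255 - (255-104)×(255-57)/255 = 255 - 29898/255 ≈ 255 - 117.247 = 137.753 → 138
G: 255 - (255-25)×(255-180)/255 = 255 - 17250/255 ≈ 255 - 67.647 = 187.353 → 187
B: 255 - (255-156)×(255-121)/255 = 255 - 13266/255 ≈ 255 - 52.024 = 202.976 → 203
= RGB(138, 187, 203)


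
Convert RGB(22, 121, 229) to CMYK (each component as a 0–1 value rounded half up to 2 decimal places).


R'=22/255≈0.0863, G'=121/255≈0.4745, B'=229/255≈0.8980
K = 1 - max(R',G',B') = 1 - 229/255 = 26/255 = 0.10196… → 0.10
(1-R'-K)/(1-K) simplifies to (max-R)/max with max = 229:
C = (229-22)/229 = 207/229 = 0.90393… → 0.90
M = (229-121)/229 = 108/229 = 0.47161… → 0.47
Y = (229-229)/229 = 0/229 = 0 → 0.00
= CMYK(0.90, 0.47, 0.00, 0.10)


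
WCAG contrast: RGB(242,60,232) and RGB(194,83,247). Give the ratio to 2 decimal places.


Linearize each sRGB channel c=v/255: c/12.92 if c ≤ 0.04045 else ((c+0.055)/1.055)^2.4
L = 0.2126×R_lin + 0.7152×G_lin + 0.0722×B_lin
Color 1 (242,60,232):
  R=242: 242/255≈0.9490 > 0.04045 → ((0.9490+0.055)/1.055)^2.4 ≈ 0.88792
  G=60: 60/255≈0.2353 > 0.04045 → ((0.2353+0.055)/1.055)^2.4 ≈ 0.04519
  B=232: 232/255≈0.9098 > 0.04045 → ((0.9098+0.055)/1.055)^2.4 ≈ 0.80695
  L1 = 0.2126×0.88792 + 0.7152×0.04519 + 0.0722×0.80695 ≈ 0.27935
Color 2 (194,83,247):
  R=194: 194/255≈0.7608 > 0.04045 → ((0.7608+0.055)/1.055)^2.4 ≈ 0.53948
  G=83: 83/255≈0.3255 > 0.04045 → ((0.3255+0.055)/1.055)^2.4 ≈ 0.08650
  B=247: 247/255≈0.9686 > 0.04045 → ((0.9686+0.055)/1.055)^2.4 ≈ 0.93011
  L2 = 0.2126×0.53948 + 0.7152×0.08650 + 0.0722×0.93011 ≈ 0.24371
Lighter = 0.27935, Darker = 0.24371
Ratio = (L_lighter + 0.05) / (L_darker + 0.05)
Ratio = (0.27935 + 0.05) / (0.24371 + 0.05) = 0.32935 / 0.29371 ≈ 1.1213
Ratio ≈ 1.12:1


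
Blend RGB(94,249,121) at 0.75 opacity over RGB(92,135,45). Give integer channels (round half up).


C = α×F + (1-α)×B, with 1-α = 0.25
R: 0.75×94 + 0.25×92 = 70.50 + 23.00 = 93.50 → 94
G: 0.75×249 + 0.25×135 = 186.75 + 33.75 = 220.50 → 221
B: 0.75×121 + 0.25×45 = 90.75 + 11.25 = 102.00 → 102
= RGB(94, 221, 102)


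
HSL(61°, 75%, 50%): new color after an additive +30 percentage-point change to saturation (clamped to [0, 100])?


Original S = 75%
Adjustment = +30 percentage points
New S = 75 + (30) = 105
Clamp to [0, 100] → 100
= HSL(61°, 100%, 50%)


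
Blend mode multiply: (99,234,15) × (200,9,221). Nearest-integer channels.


Multiply: C = A×B/255, rounded to nearest integer
R: 99×200/255 = 19800/255 ≈ 77.647 → 78
G: 234×9/255 = 2106/255 ≈ 8.259 → 8
B: 15×221/255 = 3315/255 ≈ 13.000 → 13
= RGB(78, 8, 13)


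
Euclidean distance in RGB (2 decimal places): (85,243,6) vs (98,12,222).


d = √[(R₁-R₂)² + (G₁-G₂)² + (B₁-B₂)²]
d = √[(85-98)² + (243-12)² + (6-222)²]
d = √[169 + 53361 + 46656]
d = √100186
d ≈ 316.52


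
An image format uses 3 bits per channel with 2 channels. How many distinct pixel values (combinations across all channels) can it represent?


Total bits = 3 bits/channel × 2 channels = 6 bits
Distinct pixel values = 2^6
= 64 pixel values


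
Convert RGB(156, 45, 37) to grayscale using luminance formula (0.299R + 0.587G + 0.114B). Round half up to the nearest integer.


Gray = 0.299×R + 0.587×G + 0.114×B
Gray = 0.299×156 + 0.587×45 + 0.114×37
Gray = 46.644 + 26.415 + 4.218
Gray = 77.277 → round half up → 77
Gray = 77


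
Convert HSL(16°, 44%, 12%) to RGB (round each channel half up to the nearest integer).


H=16°, S=0.44, L=0.12
C = (1-|2L-1|)×S = (1-|-0.76|)×0.44 = 0.1056
H' = H/60 = 16/60 ≈ 0.2667; X = C×(1-|H' mod 2 - 1|) = 0.02816
m = L - C/2 = 0.12 - 0.0528 = 0.0672
Sector ⌊H'⌋ = 0 → (R',G',B') = (0.1056, 0.02816, 0.0)
RGB = ((R'+m)×255, (G'+m)×255, (B'+m)×255) = (44.064, 24.3168, 17.136)
Round half up → RGB(44, 24, 17)


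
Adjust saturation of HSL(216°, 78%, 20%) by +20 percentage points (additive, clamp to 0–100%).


Original S = 78%
Adjustment = +20 percentage points
New S = 78 + (20) = 98
Clamp to [0, 100] → 98
= HSL(216°, 98%, 20%)


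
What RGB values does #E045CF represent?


E0 → 224 (R)
45 → 69 (G)
CF → 207 (B)
= RGB(224, 69, 207)


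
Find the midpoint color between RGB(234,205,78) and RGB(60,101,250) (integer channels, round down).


Midpoint: each channel = ⌊(C₁+C₂)/2⌋
R: ⌊(234+60)/2⌋ = 147
G: ⌊(205+101)/2⌋ = 153
B: ⌊(78+250)/2⌋ = 164
= RGB(147, 153, 164)


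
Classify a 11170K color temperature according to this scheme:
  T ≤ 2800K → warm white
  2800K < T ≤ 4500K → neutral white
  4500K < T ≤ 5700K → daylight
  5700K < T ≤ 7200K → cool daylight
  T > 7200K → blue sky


Temperature: 11170K
11170K > 7200K → blue sky
Classification: blue sky


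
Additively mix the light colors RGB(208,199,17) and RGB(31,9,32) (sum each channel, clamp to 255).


Additive: each channel = min(255, C₁+C₂)
R: 208+31 = 239 → 239
G: 199+9 = 208 → 208
B: 17+32 = 49 → 49
= RGB(239, 208, 49)


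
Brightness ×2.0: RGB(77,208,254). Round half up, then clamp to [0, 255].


Multiply each channel by 2.0, round half up, clamp to [0, 255]
R: 77×2.0 = 154
G: 208×2.0 = 416 → clamp → 255
B: 254×2.0 = 508 → clamp → 255
= RGB(154, 255, 255)


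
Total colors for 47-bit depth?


Colors = 2^bits = 2^47
= 140,737,488,355,328 colors


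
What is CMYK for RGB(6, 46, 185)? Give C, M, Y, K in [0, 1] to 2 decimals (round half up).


R'=6/255≈0.0235, G'=46/255≈0.1804, B'=185/255≈0.7255
K = 1 - max(R',G',B') = 1 - 185/255 = 70/255 = 0.27450… → 0.27
(1-R'-K)/(1-K) simplifies to (max-R)/max with max = 185:
C = (185-6)/185 = 179/185 = 0.96756… → 0.97
M = (185-46)/185 = 139/185 = 0.75135… → 0.75
Y = (185-185)/185 = 0/185 = 0 → 0.00
= CMYK(0.97, 0.75, 0.00, 0.27)


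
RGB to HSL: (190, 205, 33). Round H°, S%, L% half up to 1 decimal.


Normalize: R'=190/255≈0.7451, G'=205/255≈0.8039, B'=33/255≈0.1294
Max=205/255, Min=33/255, Δ=Max-Min=172/255
L = (Max+Min)/2 = (205+33)/510 = 238/510 = 0.46666… → L = 46.7%
L ≤ 0.5 → S = Δ/(Max+Min) = 172/(205+33) = 172/238 = 0.72268… → S = 72.3%
(the 1/255 factors cancel in S and H, so raw channel differences can be used)
Max is G' → H = 60 × ((B-R)/Δ + 2) = 60 × ((33-190)/172 + 2)
  -157/172 + 2 = -0.9127… + 2 = 1.0872…
  H = 60 × 1.0872… = 65.232…° → H = 65.2°
= HSL(65.2°, 72.3%, 46.7%)


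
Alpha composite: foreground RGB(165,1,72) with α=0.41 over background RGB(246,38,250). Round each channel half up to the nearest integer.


C = α×F + (1-α)×B, with 1-α = 0.59
R: 0.41×165 + 0.59×246 = 67.65 + 145.14 = 212.79 → 213
G: 0.41×1 + 0.59×38 = 0.41 + 22.42 = 22.83 → 23
B: 0.41×72 + 0.59×250 = 29.52 + 147.50 = 177.02 → 177
= RGB(213, 23, 177)


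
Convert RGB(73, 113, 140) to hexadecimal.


R = 73 → 49 (hex)
G = 113 → 71 (hex)
B = 140 → 8C (hex)
Hex = #49718C


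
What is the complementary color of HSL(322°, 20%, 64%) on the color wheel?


Complement = opposite side of color wheel = hue + 180°
H' = (322 + 180) mod 360 = 142°
S and L unchanged.
= HSL(142°, 20%, 64%)


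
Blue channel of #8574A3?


Color: #8574A3
R = 85 = 133
G = 74 = 116
B = A3 = 163
Blue = 163


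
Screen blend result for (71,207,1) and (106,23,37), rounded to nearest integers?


Screen: C = 255 - (255-A)×(255-B)/255, rounded to nearest integer
R: 255 - (255-71)×(255-106)/255 = 255 - 27416/255 ≈ 255 - 107.514 = 147.486 → 147
G: 255 - (255-207)×(255-23)/255 = 255 - 11136/255 ≈ 255 - 43.671 = 211.329 → 211
B: 255 - (255-1)×(255-37)/255 = 255 - 55372/255 ≈ 255 - 217.145 = 37.855 → 38
= RGB(147, 211, 38)


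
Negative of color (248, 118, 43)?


Invert: (255-R, 255-G, 255-B)
R: 255-248 = 7
G: 255-118 = 137
B: 255-43 = 212
= RGB(7, 137, 212)


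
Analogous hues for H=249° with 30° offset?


Base hue: 249°
Left analog: (249 - 30) mod 360 = 219°
Right analog: (249 + 30) mod 360 = 279°
Analogous hues = 219° and 279°


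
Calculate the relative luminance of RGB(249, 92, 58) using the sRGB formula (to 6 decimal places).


Linearize each channel (sRGB transfer function): c = v/255; c_lin = c/12.92 if c ≤ 0.04045, else ((c+0.055)/1.055)^2.4
  R: 249/255 ≈ 0.976471 > 0.04045 → ((0.976471+0.055)/1.055)^2.4 ≈ 0.947307
  G: 92/255 ≈ 0.360784 > 0.04045 → ((0.360784+0.055)/1.055)^2.4 ≈ 0.107023
  B: 58/255 ≈ 0.227451 > 0.04045 → ((0.227451+0.055)/1.055)^2.4 ≈ 0.042311
R_lin = 0.947307, G_lin = 0.107023, B_lin = 0.042311
L = 0.2126×R + 0.7152×G + 0.0722×B
L = 0.2126×0.947307 + 0.7152×0.107023 + 0.0722×0.042311
L ≈ 0.280995


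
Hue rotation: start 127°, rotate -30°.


New hue = (H + rotation) mod 360
New hue = (127 -30) mod 360
= 97 mod 360
= 97°


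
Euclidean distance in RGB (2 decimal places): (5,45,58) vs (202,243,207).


d = √[(R₁-R₂)² + (G₁-G₂)² + (B₁-B₂)²]
d = √[(5-202)² + (45-243)² + (58-207)²]
d = √[38809 + 39204 + 22201]
d = √100214
d ≈ 316.57


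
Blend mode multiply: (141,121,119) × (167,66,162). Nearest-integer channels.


Multiply: C = A×B/255, rounded to nearest integer
R: 141×167/255 = 23547/255 ≈ 92.341 → 92
G: 121×66/255 = 7986/255 ≈ 31.318 → 31
B: 119×162/255 = 19278/255 ≈ 75.600 → 76
= RGB(92, 31, 76)


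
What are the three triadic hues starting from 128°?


Triadic: equally spaced at 120° intervals
H1 = 128°
H2 = (128 + 120) mod 360 = 248°
H3 = (128 + 240) mod 360 = 8°
Triadic = 128°, 248°, 8°


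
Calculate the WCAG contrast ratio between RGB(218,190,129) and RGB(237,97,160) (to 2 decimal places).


Linearize each sRGB channel c=v/255: c/12.92 if c ≤ 0.04045 else ((c+0.055)/1.055)^2.4
L = 0.2126×R_lin + 0.7152×G_lin + 0.0722×B_lin
Color 1 (218,190,129):
  R=218: 218/255≈0.8549 > 0.04045 → ((0.8549+0.055)/1.055)^2.4 ≈ 0.70110
  G=190: 190/255≈0.7451 > 0.04045 → ((0.7451+0.055)/1.055)^2.4 ≈ 0.51492
  B=129: 129/255≈0.5059 > 0.04045 → ((0.5059+0.055)/1.055)^2.4 ≈ 0.21953
  L1 = 0.2126×0.70110 + 0.7152×0.51492 + 0.0722×0.21953 ≈ 0.53317
Color 2 (237,97,160):
  R=237: 237/255≈0.9294 > 0.04045 → ((0.9294+0.055)/1.055)^2.4 ≈ 0.84687
  G=97: 97/255≈0.3804 > 0.04045 → ((0.3804+0.055)/1.055)^2.4 ≈ 0.11954
  B=160: 160/255≈0.6275 > 0.04045 → ((0.6275+0.055)/1.055)^2.4 ≈ 0.35153
  L2 = 0.2126×0.84687 + 0.7152×0.11954 + 0.0722×0.35153 ≈ 0.29092
Lighter = 0.53317, Darker = 0.29092
Ratio = (L_lighter + 0.05) / (L_darker + 0.05)
Ratio = (0.53317 + 0.05) / (0.29092 + 0.05) = 0.58317 / 0.34092 ≈ 1.7106
Ratio ≈ 1.71:1


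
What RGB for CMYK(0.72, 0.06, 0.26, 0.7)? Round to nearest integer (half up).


R = 255 × (1-C) × (1-K) = 255 × 0.28 × 0.30 = 21.42 → 21
G = 255 × (1-M) × (1-K) = 255 × 0.94 × 0.30 = 71.91 → 72
B = 255 × (1-Y) × (1-K) = 255 × 0.74 × 0.30 = 56.61 → 57
= RGB(21, 72, 57)


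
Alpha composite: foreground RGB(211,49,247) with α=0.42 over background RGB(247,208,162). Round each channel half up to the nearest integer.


C = α×F + (1-α)×B, with 1-α = 0.58
R: 0.42×211 + 0.58×247 = 88.62 + 143.26 = 231.88 → 232
G: 0.42×49 + 0.58×208 = 20.58 + 120.64 = 141.22 → 141
B: 0.42×247 + 0.58×162 = 103.74 + 93.96 = 197.70 → 198
= RGB(232, 141, 198)


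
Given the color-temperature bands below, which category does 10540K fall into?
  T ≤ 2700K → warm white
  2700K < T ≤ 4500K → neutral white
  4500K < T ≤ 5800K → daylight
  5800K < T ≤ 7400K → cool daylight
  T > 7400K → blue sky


Temperature: 10540K
10540K > 7400K → blue sky
Classification: blue sky


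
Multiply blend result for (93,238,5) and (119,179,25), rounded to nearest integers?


Multiply: C = A×B/255, rounded to nearest integer
R: 93×119/255 = 11067/255 ≈ 43.400 → 43
G: 238×179/255 = 42602/255 ≈ 167.067 → 167
B: 5×25/255 = 125/255 ≈ 0.490 → 0
= RGB(43, 167, 0)


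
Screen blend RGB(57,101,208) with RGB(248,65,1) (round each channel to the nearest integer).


Screen: C = 255 - (255-A)×(255-B)/255, rounded to nearest integer
R: 255 - (255-57)×(255-248)/255 = 255 - 1386/255 ≈ 255 - 5.435 = 249.565 → 250
G: 255 - (255-101)×(255-65)/255 = 255 - 29260/255 ≈ 255 - 114.745 = 140.255 → 140
B: 255 - (255-208)×(255-1)/255 = 255 - 11938/255 ≈ 255 - 46.816 = 208.184 → 208
= RGB(250, 140, 208)


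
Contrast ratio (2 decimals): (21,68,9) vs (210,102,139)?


Linearize each sRGB channel c=v/255: c/12.92 if c ≤ 0.04045 else ((c+0.055)/1.055)^2.4
L = 0.2126×R_lin + 0.7152×G_lin + 0.0722×B_lin
Color 1 (21,68,9):
  R=21: 21/255≈0.0824 > 0.04045 → ((0.0824+0.055)/1.055)^2.4 ≈ 0.00750
  G=68: 68/255≈0.2667 > 0.04045 → ((0.2667+0.055)/1.055)^2.4 ≈ 0.05781
  B=9: 9/255≈0.0353 ≤ 0.04045 → 0.0353/12.92 ≈ 0.00273
  L1 = 0.2126×0.00750 + 0.7152×0.05781 + 0.0722×0.00273 ≈ 0.04313
Color 2 (210,102,139):
  R=210: 210/255≈0.8235 > 0.04045 → ((0.8235+0.055)/1.055)^2.4 ≈ 0.64448
  G=102: 102/255≈0.4000 > 0.04045 → ((0.4000+0.055)/1.055)^2.4 ≈ 0.13287
  B=139: 139/255≈0.5451 > 0.04045 → ((0.5451+0.055)/1.055)^2.4 ≈ 0.25818
  L2 = 0.2126×0.64448 + 0.7152×0.13287 + 0.0722×0.25818 ≈ 0.25068
Lighter = 0.25068, Darker = 0.04313
Ratio = (L_lighter + 0.05) / (L_darker + 0.05)
Ratio = (0.25068 + 0.05) / (0.04313 + 0.05) = 0.30068 / 0.09313 ≈ 3.2285
Ratio ≈ 3.23:1


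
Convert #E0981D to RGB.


E0 → 224 (R)
98 → 152 (G)
1D → 29 (B)
= RGB(224, 152, 29)


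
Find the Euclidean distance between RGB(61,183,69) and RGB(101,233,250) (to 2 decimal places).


d = √[(R₁-R₂)² + (G₁-G₂)² + (B₁-B₂)²]
d = √[(61-101)² + (183-233)² + (69-250)²]
d = √[1600 + 2500 + 32761]
d = √36861
d ≈ 191.99


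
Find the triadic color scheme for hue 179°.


Triadic: equally spaced at 120° intervals
H1 = 179°
H2 = (179 + 120) mod 360 = 299°
H3 = (179 + 240) mod 360 = 59°
Triadic = 179°, 299°, 59°
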